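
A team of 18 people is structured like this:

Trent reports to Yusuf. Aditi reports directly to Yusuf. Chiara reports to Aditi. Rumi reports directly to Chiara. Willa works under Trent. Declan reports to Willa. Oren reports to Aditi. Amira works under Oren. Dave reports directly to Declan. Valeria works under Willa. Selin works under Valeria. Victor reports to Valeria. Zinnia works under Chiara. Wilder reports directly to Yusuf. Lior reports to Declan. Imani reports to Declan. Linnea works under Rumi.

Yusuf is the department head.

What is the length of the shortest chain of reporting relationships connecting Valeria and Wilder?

Valeria is 3 levels below Yusuf, and Wilder is 1 level below Yusuf (their lowest common manager). The shortest path runs up from Valeria to Yusuf and back down to Wilder: 3 + 1 = 4 links.

4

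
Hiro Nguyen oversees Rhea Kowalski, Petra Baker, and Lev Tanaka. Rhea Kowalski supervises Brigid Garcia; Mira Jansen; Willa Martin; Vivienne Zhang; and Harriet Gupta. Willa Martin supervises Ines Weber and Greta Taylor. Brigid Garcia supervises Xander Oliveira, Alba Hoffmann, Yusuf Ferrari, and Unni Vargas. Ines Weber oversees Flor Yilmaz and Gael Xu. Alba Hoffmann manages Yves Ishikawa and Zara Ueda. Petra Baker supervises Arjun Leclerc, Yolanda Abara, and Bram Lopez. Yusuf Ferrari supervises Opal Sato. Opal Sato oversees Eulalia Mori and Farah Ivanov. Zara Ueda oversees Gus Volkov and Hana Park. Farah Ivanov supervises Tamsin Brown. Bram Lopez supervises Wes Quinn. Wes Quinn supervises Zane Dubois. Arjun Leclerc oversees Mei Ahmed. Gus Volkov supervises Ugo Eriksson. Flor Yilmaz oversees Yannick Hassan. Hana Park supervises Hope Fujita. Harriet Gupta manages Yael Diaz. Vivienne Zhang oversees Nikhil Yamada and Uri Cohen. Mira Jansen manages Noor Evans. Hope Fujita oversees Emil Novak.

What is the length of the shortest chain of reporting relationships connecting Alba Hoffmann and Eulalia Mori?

Alba Hoffmann is 1 level below Brigid Garcia, and Eulalia Mori is 3 levels below Brigid Garcia (their lowest common manager). The shortest path runs up from Alba Hoffmann to Brigid Garcia and back down to Eulalia Mori: 1 + 3 = 4 links.

4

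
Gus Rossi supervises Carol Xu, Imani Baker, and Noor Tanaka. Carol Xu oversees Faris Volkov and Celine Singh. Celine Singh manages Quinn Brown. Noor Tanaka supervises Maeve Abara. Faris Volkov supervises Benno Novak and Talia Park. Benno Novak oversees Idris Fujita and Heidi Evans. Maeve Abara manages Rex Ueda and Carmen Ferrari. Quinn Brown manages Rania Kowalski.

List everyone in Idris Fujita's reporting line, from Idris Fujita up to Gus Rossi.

Idris Fujita -> Benno Novak -> Faris Volkov -> Carol Xu -> Gus Rossi

Idris Fujita reports to Benno Novak. Benno Novak reports to Faris Volkov. Faris Volkov reports to Carol Xu. Carol Xu reports to Gus Rossi. Gus Rossi is at the top.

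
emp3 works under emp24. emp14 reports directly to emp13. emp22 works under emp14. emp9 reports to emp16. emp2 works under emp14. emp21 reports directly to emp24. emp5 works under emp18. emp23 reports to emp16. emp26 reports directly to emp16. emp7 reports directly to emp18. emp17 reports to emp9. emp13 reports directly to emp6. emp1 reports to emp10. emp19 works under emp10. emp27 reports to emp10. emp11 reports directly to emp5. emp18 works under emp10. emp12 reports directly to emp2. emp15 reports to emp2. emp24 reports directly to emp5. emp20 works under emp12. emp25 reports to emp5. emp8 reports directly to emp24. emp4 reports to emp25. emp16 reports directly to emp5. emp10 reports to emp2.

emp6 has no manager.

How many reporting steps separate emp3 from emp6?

8

Chain from emp3 up to emp6: emp3 → emp24 → emp5 → emp18 → emp10 → emp2 → emp14 → emp13 → emp6. That is 8 steps up, so emp3 is 8 levels below emp6.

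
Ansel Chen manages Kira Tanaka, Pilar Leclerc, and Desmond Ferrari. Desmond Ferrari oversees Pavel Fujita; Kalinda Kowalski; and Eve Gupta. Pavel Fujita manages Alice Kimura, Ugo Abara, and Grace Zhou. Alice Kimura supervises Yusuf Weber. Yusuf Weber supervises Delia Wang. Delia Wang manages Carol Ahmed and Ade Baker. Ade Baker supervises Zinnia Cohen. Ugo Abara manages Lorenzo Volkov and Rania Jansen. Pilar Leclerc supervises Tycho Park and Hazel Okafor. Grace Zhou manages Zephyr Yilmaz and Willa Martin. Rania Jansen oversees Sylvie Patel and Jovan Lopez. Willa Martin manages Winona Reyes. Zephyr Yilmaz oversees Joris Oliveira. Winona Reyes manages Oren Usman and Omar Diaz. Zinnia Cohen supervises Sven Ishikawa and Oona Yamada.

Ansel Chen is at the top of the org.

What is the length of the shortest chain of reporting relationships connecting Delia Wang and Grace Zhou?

4

Delia Wang is 3 levels below Pavel Fujita, and Grace Zhou is 1 level below Pavel Fujita (their lowest common manager). The shortest path runs up from Delia Wang to Pavel Fujita and back down to Grace Zhou: 3 + 1 = 4 links.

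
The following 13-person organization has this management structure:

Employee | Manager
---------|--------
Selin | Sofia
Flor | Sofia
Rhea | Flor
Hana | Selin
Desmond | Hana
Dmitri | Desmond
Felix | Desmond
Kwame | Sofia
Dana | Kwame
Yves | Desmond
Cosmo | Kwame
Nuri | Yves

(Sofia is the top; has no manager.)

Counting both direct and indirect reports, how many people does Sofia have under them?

12

Sofia directly manages Selin, Flor, Kwame. Under Selin: Hana, Desmond, Yves, Nuri, Felix, Dmitri (6). Under Flor: Rhea (1). Under Kwame: Cosmo, Dana (2). So Sofia's organization is 3 direct reports plus everyone under them: 7 + 2 + 3 = 12.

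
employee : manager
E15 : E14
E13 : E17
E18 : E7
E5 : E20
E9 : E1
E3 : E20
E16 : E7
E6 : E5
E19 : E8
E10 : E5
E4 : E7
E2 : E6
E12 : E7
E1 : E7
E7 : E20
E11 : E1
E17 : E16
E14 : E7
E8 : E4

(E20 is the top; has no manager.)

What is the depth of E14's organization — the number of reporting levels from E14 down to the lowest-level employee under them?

1

The longest chain under E14 runs E14 → E15, which is 1 level below E14.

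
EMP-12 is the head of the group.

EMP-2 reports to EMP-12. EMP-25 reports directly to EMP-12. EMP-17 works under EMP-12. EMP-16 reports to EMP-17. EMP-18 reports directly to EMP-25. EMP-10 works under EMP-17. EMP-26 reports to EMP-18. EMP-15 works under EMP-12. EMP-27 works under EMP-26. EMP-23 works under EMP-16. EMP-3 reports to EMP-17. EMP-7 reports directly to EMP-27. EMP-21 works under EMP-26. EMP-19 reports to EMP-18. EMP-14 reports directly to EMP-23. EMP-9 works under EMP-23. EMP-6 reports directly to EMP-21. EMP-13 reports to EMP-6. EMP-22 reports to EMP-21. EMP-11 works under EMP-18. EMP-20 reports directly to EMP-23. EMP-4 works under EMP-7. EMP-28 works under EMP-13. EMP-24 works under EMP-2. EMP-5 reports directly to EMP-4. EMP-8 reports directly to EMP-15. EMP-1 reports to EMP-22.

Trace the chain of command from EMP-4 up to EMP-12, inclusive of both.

EMP-4 reports to EMP-7. EMP-7 reports to EMP-27. EMP-27 reports to EMP-26. EMP-26 reports to EMP-18. EMP-18 reports to EMP-25. EMP-25 reports to EMP-12. EMP-12 is at the top.

EMP-4 -> EMP-7 -> EMP-27 -> EMP-26 -> EMP-18 -> EMP-25 -> EMP-12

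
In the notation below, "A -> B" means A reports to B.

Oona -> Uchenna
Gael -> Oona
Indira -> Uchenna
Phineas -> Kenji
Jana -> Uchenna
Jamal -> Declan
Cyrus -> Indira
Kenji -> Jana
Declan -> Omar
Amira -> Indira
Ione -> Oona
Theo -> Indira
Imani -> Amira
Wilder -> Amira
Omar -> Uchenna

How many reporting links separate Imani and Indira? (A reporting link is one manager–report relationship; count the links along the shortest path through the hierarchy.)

Imani is in Indira's organization: the chain from Imani up to Indira is Imani → Amira → Indira, which is 2 links.

2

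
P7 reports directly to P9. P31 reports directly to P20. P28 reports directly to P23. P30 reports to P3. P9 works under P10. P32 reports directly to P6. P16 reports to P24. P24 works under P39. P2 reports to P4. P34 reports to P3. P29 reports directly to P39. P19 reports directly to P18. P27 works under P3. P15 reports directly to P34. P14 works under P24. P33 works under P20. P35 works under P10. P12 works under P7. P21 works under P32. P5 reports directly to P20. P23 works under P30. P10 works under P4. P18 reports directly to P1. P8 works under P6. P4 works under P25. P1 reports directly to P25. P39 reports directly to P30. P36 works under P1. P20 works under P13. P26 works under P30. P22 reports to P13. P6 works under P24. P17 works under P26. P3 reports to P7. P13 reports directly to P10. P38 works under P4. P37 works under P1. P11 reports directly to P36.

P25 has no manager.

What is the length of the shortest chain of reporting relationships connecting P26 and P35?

P26 is 5 levels below P10, and P35 is 1 level below P10 (their lowest common manager). The shortest path runs up from P26 to P10 and back down to P35: 5 + 1 = 6 links.

6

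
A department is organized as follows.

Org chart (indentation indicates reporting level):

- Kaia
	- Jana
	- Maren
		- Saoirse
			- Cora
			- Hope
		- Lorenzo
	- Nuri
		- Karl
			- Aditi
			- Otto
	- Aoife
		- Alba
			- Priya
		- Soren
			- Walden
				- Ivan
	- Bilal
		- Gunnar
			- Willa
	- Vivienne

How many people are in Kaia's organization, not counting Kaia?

20

Kaia directly manages Jana, Maren, Nuri, Aoife, Bilal, Vivienne. Jana has no reports. Under Maren: Lorenzo, Saoirse, Hope, Cora (4). Under Nuri: Karl, Otto, Aditi (3). Under Aoife: Soren, Walden, Ivan, Alba, Priya (5). Under Bilal: Gunnar, Willa (2). Vivienne has no reports. So Kaia's organization is 6 direct reports plus everyone under them: 1 + 5 + 4 + 6 + 3 + 1 = 20.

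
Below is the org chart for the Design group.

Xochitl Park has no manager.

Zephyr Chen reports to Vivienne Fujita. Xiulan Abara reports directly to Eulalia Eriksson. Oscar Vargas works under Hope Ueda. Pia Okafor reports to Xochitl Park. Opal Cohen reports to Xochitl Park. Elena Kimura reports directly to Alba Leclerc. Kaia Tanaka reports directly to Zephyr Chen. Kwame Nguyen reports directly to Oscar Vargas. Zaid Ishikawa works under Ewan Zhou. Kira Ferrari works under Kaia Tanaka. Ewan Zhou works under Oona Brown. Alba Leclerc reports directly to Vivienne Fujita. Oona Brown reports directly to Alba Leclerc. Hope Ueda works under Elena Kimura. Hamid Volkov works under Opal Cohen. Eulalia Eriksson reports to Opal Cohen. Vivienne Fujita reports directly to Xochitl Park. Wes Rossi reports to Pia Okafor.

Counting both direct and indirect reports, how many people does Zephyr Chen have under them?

2

Zephyr Chen directly manages Kaia Tanaka. Under Kaia Tanaka: Kira Ferrari (1). That's 2 in total.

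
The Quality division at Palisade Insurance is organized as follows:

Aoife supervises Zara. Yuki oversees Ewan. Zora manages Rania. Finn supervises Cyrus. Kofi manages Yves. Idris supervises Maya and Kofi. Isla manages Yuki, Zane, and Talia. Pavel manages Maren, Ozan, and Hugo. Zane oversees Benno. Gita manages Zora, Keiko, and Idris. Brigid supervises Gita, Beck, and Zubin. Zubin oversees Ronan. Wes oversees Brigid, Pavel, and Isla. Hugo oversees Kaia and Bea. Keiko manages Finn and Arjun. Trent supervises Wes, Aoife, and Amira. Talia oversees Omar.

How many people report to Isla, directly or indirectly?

6

Isla directly manages Yuki, Zane, Talia. Under Yuki: Ewan (1). Under Zane: Benno (1). Under Talia: Omar (1). So Isla's organization is 3 direct reports plus everyone under them: 2 + 2 + 2 = 6.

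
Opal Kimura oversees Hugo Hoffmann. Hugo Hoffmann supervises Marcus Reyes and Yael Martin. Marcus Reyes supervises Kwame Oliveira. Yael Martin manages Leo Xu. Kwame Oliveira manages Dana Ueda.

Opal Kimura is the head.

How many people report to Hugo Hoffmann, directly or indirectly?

5

Hugo Hoffmann directly manages Marcus Reyes, Yael Martin. Under Marcus Reyes: Kwame Oliveira, Dana Ueda (2). Under Yael Martin: Leo Xu (1). So Hugo Hoffmann's organization is 2 direct reports plus everyone under them: 3 + 2 = 5.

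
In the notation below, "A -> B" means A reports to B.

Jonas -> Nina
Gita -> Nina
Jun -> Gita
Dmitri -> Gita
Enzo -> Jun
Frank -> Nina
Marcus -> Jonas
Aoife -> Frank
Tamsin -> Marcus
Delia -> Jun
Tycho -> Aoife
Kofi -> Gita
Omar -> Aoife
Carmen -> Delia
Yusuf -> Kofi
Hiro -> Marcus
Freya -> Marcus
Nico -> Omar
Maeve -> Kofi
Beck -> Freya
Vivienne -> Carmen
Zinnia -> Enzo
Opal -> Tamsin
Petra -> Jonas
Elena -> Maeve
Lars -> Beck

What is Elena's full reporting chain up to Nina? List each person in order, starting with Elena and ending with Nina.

Elena -> Maeve -> Kofi -> Gita -> Nina

Elena reports to Maeve. Maeve reports to Kofi. Kofi reports to Gita. Gita reports to Nina. Nina is at the top.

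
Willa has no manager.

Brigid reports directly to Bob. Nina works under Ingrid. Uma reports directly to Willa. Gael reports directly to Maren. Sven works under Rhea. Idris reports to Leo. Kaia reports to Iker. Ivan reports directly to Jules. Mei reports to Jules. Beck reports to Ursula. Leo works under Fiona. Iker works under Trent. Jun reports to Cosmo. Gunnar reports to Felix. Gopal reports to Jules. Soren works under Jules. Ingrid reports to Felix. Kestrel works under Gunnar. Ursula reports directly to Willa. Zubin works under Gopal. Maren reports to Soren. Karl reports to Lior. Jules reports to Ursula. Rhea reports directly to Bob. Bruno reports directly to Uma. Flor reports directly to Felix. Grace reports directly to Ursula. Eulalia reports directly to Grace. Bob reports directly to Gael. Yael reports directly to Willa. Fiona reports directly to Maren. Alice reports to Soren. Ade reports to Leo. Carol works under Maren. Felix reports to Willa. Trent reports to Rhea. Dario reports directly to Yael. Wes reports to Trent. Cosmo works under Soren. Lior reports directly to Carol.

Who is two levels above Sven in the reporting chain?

Bob

Sven reports to Rhea, and Rhea reports to Bob. So Sven's skip-level manager is Bob.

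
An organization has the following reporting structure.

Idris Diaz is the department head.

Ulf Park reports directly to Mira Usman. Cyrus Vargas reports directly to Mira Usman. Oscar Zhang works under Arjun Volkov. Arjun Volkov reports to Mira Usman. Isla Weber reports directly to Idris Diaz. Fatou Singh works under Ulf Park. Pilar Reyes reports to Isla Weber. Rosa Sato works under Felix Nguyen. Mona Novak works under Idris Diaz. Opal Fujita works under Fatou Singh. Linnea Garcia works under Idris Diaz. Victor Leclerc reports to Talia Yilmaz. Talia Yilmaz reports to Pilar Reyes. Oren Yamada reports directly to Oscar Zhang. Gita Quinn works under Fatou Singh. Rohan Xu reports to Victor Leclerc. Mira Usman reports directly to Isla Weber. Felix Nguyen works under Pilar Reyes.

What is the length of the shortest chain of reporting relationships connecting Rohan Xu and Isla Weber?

Rohan Xu is in Isla Weber's organization: the chain from Rohan Xu up to Isla Weber is Rohan Xu → Victor Leclerc → Talia Yilmaz → Pilar Reyes → Isla Weber, which is 4 links.

4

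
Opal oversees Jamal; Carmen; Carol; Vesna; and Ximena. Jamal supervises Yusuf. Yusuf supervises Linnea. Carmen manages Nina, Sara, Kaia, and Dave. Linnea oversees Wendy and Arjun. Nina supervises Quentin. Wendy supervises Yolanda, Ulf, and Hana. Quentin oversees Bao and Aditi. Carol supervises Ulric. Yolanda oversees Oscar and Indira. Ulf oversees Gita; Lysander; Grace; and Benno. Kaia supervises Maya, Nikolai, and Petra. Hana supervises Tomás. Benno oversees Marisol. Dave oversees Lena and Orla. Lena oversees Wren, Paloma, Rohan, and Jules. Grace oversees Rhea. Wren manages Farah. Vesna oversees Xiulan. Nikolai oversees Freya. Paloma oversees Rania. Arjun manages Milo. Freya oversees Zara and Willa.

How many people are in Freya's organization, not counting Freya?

2

Freya directly manages Willa, Zara. Willa has no reports. Zara has no reports. So Freya's organization is 2 direct reports plus everyone under them: 1 + 1 = 2.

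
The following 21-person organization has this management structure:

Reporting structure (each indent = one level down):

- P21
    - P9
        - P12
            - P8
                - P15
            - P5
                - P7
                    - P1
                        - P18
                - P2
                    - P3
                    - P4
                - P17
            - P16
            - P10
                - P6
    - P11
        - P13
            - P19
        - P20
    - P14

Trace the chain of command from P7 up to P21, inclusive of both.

P7 reports to P5. P5 reports to P12. P12 reports to P9. P9 reports to P21. P21 is at the top.

P7 -> P5 -> P12 -> P9 -> P21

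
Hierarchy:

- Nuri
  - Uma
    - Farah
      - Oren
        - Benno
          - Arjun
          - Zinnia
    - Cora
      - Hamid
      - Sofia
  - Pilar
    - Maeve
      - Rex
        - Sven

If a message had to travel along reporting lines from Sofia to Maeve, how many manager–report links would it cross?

5

Sofia is 3 levels below Nuri, and Maeve is 2 levels below Nuri (their lowest common manager). The shortest path runs up from Sofia to Nuri and back down to Maeve: 3 + 2 = 5 links.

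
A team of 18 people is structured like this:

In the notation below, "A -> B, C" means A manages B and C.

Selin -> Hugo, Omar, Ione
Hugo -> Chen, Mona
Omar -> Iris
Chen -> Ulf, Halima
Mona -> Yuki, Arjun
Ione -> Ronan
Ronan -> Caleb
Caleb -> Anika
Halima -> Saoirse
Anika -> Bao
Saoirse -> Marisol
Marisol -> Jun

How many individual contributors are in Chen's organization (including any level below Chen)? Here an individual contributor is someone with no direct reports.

2

The people in Chen's organization with no one reporting to them are Jun, Ulf. That is 2.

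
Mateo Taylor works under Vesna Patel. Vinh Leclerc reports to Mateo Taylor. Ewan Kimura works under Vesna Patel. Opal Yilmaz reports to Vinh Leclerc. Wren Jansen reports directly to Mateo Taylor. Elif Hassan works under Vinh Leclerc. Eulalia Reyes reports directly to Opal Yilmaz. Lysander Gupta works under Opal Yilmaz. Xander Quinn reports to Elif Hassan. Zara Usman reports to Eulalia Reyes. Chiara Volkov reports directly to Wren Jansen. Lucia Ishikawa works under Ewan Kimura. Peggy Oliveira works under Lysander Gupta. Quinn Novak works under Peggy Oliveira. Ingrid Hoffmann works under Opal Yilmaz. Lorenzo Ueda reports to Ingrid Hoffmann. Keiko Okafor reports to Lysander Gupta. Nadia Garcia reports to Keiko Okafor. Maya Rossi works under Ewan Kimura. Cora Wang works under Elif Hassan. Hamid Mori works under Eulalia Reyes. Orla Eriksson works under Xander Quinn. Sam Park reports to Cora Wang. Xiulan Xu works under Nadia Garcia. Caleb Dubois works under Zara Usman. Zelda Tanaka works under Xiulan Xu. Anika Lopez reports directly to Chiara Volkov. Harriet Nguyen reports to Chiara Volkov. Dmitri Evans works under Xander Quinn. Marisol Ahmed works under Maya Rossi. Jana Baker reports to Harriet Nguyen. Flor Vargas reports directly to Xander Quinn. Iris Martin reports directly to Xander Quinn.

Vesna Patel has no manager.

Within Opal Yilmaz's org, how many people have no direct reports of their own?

The people in Opal Yilmaz's organization with no one reporting to them are Lorenzo Ueda, Zelda Tanaka, Quinn Novak, Hamid Mori, Caleb Dubois. That is 5.

5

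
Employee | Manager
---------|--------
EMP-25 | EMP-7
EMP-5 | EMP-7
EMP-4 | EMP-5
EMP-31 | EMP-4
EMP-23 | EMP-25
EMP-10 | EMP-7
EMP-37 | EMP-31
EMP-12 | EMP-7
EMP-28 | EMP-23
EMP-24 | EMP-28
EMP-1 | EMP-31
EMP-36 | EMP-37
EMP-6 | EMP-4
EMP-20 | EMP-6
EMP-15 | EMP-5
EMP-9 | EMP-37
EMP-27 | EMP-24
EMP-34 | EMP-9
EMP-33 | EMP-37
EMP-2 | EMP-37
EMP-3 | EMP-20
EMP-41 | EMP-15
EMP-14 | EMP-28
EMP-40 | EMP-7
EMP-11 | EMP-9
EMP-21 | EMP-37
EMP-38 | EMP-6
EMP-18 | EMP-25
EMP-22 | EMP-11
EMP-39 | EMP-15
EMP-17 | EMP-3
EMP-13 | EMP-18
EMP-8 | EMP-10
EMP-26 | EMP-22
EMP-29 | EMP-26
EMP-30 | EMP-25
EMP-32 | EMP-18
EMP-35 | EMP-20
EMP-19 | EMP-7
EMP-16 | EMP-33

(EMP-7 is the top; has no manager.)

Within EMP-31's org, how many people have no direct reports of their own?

7

The people in EMP-31's organization with no one reporting to them are EMP-1, EMP-21, EMP-2, EMP-16, EMP-29, EMP-34, EMP-36. That is 7.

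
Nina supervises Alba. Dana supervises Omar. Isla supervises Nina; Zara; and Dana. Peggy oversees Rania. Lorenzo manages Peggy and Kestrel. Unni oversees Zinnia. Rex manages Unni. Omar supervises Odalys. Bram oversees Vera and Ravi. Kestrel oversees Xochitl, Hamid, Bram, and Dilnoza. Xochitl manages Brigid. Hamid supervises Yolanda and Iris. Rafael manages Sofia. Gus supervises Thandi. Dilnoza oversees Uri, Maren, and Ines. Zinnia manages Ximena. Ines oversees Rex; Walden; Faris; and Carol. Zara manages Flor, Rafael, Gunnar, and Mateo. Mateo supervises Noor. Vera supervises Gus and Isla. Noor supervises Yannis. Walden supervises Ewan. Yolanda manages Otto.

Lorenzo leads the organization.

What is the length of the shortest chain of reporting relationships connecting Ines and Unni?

Unni is in Ines's organization: the chain from Unni up to Ines is Unni → Rex → Ines, which is 2 links.

2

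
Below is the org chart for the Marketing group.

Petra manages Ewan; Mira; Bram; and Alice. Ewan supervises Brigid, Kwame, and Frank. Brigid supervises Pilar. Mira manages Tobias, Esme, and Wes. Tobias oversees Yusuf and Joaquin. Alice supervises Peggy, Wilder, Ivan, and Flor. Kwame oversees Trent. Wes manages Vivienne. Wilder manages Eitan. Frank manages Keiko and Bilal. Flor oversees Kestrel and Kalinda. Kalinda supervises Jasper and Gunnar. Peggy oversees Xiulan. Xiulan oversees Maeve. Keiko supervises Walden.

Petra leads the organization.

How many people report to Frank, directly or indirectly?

3

Frank directly manages Keiko, Bilal. Under Keiko: Walden (1). Bilal has no reports. So Frank's organization is 2 direct reports plus everyone under them: 2 + 1 = 3.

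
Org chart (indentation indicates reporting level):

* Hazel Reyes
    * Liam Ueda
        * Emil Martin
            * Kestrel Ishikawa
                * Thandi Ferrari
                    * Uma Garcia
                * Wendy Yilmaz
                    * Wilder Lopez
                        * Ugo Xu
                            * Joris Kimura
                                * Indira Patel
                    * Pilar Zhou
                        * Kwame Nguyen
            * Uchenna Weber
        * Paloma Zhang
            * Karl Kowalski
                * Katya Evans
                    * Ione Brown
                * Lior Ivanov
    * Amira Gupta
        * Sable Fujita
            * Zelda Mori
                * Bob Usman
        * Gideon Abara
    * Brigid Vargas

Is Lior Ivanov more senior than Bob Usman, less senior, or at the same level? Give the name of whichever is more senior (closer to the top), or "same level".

same level

Both Lior Ivanov and Bob Usman are 4 levels below Hazel Reyes.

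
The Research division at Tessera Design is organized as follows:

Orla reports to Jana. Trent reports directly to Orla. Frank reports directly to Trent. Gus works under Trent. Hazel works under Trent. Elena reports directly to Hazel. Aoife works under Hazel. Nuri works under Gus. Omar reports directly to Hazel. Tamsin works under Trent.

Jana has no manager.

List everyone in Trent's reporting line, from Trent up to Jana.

Trent reports to Orla. Orla reports to Jana. Jana is at the top.

Trent -> Orla -> Jana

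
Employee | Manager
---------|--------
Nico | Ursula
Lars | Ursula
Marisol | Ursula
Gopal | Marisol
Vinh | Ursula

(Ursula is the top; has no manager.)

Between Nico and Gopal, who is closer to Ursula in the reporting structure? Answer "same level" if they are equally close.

Nico is 1 level below Ursula; Gopal is 2. Nico is higher.

Nico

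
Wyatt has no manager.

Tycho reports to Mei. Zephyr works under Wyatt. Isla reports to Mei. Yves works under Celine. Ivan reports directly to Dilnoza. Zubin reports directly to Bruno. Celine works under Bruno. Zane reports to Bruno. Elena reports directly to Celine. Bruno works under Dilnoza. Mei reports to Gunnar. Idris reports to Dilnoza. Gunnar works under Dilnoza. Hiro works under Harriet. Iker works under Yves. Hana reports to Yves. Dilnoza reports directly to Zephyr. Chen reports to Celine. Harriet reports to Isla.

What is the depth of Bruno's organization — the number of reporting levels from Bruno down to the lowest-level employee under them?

The longest chain under Bruno runs Bruno → Celine → Yves → Iker, which is 3 levels below Bruno.

3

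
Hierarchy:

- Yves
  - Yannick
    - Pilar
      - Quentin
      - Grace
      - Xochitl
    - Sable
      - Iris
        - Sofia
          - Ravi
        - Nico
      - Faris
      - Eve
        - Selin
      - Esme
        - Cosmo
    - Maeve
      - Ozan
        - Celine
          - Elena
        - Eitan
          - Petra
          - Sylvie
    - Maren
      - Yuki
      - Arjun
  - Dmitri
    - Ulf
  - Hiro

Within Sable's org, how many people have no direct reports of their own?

The people in Sable's organization with no one reporting to them are Cosmo, Selin, Faris, Nico, Ravi. That is 5.

5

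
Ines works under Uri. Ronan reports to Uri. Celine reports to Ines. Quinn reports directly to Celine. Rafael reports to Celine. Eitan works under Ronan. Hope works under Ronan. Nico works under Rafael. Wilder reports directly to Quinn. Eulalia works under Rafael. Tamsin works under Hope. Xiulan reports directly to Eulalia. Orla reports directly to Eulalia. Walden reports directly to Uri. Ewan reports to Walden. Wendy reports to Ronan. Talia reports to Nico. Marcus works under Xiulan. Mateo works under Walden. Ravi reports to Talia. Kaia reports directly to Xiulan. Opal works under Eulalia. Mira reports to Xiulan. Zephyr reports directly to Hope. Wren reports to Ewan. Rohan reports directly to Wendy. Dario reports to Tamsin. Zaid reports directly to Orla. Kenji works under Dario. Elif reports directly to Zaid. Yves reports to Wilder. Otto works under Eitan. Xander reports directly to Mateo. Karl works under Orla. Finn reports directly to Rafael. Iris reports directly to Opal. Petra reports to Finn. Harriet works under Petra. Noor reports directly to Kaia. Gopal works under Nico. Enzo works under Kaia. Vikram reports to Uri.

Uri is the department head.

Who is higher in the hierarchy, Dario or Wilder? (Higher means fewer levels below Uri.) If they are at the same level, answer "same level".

Both Dario and Wilder are 4 levels below Uri.

same level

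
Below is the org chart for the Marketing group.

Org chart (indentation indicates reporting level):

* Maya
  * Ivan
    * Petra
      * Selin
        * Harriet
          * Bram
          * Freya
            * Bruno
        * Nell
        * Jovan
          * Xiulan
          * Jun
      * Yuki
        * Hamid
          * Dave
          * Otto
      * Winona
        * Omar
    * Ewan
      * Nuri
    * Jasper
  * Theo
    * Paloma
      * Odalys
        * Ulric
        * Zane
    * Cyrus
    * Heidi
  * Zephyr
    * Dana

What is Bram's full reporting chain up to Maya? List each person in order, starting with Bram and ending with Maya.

Bram -> Harriet -> Selin -> Petra -> Ivan -> Maya

Bram reports to Harriet. Harriet reports to Selin. Selin reports to Petra. Petra reports to Ivan. Ivan reports to Maya. Maya is at the top.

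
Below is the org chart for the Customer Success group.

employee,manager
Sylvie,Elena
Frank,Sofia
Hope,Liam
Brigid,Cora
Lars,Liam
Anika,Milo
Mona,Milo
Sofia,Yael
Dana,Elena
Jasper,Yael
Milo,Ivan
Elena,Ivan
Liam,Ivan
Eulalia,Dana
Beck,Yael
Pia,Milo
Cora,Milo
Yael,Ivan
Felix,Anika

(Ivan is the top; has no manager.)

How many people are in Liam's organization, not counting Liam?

Liam directly manages Lars, Hope. Lars has no reports. Hope has no reports. So Liam's organization is 2 direct reports plus everyone under them: 1 + 1 = 2.

2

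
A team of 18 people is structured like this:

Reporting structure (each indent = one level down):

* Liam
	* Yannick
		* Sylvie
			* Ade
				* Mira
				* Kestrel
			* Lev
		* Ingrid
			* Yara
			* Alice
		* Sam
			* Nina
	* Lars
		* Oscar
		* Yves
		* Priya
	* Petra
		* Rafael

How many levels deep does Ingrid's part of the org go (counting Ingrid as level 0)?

1

The longest chain under Ingrid runs Ingrid → Alice, which is 1 level below Ingrid.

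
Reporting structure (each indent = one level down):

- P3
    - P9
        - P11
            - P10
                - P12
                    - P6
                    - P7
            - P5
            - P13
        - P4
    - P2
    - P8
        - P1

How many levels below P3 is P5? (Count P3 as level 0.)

Chain from P5 up to P3: P5 → P11 → P9 → P3. That is 3 steps up, so P5 is 3 levels below P3.

3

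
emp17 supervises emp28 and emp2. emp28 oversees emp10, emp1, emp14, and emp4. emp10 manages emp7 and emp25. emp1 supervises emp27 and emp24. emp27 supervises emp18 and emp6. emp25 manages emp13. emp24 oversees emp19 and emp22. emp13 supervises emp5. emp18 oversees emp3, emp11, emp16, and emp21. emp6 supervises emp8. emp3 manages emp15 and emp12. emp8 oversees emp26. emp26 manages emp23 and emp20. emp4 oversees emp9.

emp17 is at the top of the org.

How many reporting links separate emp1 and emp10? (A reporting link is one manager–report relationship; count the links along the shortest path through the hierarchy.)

2

emp1 is 1 level below emp28, and emp10 is 1 level below emp28 (their lowest common manager). The shortest path runs up from emp1 to emp28 and back down to emp10: 1 + 1 = 2 links.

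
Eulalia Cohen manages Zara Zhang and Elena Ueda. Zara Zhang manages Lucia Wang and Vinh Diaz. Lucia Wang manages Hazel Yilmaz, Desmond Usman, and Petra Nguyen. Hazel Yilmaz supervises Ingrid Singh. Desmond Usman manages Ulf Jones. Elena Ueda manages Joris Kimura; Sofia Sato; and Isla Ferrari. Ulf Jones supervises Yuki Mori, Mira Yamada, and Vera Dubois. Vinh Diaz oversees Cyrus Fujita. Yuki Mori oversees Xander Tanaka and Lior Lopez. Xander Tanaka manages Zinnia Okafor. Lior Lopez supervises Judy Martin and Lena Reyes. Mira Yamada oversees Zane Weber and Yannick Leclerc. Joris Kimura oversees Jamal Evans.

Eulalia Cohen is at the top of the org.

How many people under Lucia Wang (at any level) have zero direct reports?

8

The people in Lucia Wang's organization with no one reporting to them are Petra Nguyen, Vera Dubois, Yannick Leclerc, Zane Weber, Lena Reyes, Judy Martin, Zinnia Okafor, Ingrid Singh. That is 8.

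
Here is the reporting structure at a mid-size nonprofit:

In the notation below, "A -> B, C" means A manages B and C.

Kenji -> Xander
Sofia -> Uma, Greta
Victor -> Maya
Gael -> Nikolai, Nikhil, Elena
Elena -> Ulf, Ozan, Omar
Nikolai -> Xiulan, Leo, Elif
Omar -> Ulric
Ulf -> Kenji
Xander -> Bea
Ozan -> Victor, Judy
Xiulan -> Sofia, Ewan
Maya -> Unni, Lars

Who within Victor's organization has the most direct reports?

Direct-report counts within Victor's organization: Victor has 1; Maya has 2. The largest is 2, held by Maya.

Maya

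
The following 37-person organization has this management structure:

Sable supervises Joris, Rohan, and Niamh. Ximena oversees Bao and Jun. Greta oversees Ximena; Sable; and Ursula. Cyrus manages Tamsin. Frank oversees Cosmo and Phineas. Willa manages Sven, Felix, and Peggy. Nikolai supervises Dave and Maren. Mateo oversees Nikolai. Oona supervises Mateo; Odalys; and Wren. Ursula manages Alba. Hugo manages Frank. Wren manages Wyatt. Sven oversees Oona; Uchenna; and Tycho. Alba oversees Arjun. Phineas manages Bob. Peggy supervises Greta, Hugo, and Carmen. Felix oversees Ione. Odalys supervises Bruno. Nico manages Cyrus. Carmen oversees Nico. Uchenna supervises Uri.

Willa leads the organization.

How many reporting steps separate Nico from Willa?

3

Chain from Nico up to Willa: Nico → Carmen → Peggy → Willa. That is 3 steps up, so Nico is 3 levels below Willa.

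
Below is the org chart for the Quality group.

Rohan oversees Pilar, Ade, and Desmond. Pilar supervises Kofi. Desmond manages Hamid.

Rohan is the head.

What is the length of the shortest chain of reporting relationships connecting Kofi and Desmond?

Kofi is 2 levels below Rohan, and Desmond is 1 level below Rohan (their lowest common manager). The shortest path runs up from Kofi to Rohan and back down to Desmond: 2 + 1 = 3 links.

3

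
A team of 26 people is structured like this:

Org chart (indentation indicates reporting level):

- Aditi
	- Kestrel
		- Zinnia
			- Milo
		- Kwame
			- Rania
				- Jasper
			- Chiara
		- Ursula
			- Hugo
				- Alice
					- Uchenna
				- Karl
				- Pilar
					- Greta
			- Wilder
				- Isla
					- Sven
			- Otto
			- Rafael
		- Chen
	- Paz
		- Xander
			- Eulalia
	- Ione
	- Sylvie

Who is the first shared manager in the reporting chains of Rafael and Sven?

Ursula

Rafael's chain of managers is Ursula, Kestrel, Aditi. Sven's chain of managers is Isla, Wilder, Ursula, Kestrel, Aditi. The first manager that appears in both chains is Ursula.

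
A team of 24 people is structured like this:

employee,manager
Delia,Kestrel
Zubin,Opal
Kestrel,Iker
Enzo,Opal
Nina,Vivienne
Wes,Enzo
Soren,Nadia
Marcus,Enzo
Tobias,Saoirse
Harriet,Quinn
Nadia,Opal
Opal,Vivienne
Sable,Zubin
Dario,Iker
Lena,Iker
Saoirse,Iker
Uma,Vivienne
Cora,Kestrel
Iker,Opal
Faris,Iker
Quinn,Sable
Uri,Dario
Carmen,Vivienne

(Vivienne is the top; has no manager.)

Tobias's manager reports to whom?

Iker

Tobias reports to Saoirse, and Saoirse reports to Iker. So Tobias's skip-level manager is Iker.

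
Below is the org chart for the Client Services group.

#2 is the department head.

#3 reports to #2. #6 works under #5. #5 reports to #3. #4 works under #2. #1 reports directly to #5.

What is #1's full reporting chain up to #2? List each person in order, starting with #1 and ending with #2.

#1 reports to #5. #5 reports to #3. #3 reports to #2. #2 is at the top.

#1 -> #5 -> #3 -> #2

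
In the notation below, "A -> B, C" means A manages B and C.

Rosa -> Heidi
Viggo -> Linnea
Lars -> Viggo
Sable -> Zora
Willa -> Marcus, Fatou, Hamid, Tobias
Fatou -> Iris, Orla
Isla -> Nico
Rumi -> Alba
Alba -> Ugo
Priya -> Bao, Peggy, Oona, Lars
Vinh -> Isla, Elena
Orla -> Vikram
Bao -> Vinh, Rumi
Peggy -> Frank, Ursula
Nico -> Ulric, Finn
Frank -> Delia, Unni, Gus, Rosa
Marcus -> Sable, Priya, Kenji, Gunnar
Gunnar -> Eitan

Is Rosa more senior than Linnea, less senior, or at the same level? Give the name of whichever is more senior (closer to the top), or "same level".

Both Rosa and Linnea are 5 levels below Willa.

same level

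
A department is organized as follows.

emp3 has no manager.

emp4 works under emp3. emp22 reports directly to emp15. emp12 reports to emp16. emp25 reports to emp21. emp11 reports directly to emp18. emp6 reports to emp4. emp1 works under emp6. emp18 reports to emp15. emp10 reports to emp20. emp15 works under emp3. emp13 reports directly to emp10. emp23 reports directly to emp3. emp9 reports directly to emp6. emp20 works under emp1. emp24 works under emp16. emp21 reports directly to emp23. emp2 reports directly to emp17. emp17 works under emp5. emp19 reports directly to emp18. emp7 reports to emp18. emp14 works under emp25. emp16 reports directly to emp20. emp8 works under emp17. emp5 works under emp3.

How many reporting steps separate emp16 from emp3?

Chain from emp16 up to emp3: emp16 → emp20 → emp1 → emp6 → emp4 → emp3. That is 5 steps up, so emp16 is 5 levels below emp3.

5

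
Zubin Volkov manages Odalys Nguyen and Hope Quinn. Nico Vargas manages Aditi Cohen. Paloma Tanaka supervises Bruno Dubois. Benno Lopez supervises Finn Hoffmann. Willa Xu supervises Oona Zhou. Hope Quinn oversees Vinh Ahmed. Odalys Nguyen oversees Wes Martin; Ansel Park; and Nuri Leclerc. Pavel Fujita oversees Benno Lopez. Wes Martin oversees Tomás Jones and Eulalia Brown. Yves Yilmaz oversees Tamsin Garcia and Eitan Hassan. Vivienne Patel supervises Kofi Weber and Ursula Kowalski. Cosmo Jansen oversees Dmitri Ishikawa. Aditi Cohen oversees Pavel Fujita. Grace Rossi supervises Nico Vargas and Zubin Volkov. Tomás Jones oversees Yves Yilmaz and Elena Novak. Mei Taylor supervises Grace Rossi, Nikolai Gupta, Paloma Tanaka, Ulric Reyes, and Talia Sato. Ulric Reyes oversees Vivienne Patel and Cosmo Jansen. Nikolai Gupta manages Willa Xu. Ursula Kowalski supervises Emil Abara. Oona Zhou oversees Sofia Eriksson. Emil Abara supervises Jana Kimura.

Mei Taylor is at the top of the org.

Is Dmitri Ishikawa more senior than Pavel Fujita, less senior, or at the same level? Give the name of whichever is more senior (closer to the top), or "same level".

Dmitri Ishikawa is 3 levels below Mei Taylor; Pavel Fujita is 4. Dmitri Ishikawa is higher.

Dmitri Ishikawa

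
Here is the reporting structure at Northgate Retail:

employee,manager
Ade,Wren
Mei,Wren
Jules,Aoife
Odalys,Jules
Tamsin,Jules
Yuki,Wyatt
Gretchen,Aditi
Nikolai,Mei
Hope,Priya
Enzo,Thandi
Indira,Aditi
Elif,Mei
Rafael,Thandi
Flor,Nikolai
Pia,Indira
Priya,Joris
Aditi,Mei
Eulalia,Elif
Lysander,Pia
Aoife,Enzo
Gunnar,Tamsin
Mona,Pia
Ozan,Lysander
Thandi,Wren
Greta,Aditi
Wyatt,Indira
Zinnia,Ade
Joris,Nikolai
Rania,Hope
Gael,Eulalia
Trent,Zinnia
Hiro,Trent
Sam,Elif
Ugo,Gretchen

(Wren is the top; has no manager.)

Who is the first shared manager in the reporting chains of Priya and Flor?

Nikolai

Priya's chain of managers is Joris, Nikolai, Mei, Wren. Flor's chain of managers is Nikolai, Mei, Wren. The first manager that appears in both chains is Nikolai.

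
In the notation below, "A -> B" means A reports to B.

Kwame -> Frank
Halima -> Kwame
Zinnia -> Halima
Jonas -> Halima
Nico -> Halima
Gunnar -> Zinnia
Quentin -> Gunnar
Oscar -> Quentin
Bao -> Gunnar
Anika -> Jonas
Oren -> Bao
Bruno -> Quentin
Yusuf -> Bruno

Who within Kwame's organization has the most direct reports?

Direct-report counts within Kwame's organization: Kwame has 1; Halima has 3; Jonas has 1; Zinnia has 1; Gunnar has 2; Bao has 1; Quentin has 2; Bruno has 1. The largest is 3, held by Halima.

Halima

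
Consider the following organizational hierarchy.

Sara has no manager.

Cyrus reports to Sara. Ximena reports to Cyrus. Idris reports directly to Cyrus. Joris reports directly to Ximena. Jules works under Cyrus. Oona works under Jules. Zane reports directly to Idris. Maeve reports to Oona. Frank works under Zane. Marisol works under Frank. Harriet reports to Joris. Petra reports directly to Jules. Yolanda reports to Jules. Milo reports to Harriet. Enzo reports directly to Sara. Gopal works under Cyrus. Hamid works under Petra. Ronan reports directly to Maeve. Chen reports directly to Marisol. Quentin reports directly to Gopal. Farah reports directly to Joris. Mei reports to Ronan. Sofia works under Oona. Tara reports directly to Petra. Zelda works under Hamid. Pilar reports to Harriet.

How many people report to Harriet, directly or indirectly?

Harriet directly manages Milo, Pilar. Milo has no reports. Pilar has no reports. So Harriet's organization is 2 direct reports plus everyone under them: 1 + 1 = 2.

2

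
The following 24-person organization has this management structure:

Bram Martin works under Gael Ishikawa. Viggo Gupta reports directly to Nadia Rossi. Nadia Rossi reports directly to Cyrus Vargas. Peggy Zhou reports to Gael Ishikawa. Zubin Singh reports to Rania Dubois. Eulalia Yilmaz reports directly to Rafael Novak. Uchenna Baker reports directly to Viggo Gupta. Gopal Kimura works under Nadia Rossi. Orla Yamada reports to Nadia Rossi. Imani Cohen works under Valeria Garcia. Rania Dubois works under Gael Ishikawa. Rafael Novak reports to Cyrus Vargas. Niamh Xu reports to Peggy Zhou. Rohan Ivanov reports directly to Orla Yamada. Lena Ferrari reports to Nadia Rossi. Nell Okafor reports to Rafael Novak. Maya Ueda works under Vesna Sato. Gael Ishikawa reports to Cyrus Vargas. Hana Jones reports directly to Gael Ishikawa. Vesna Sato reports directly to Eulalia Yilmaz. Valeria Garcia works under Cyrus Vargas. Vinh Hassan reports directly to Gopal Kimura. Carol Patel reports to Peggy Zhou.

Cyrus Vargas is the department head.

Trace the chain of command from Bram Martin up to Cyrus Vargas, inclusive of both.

Bram Martin -> Gael Ishikawa -> Cyrus Vargas

Bram Martin reports to Gael Ishikawa. Gael Ishikawa reports to Cyrus Vargas. Cyrus Vargas is at the top.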